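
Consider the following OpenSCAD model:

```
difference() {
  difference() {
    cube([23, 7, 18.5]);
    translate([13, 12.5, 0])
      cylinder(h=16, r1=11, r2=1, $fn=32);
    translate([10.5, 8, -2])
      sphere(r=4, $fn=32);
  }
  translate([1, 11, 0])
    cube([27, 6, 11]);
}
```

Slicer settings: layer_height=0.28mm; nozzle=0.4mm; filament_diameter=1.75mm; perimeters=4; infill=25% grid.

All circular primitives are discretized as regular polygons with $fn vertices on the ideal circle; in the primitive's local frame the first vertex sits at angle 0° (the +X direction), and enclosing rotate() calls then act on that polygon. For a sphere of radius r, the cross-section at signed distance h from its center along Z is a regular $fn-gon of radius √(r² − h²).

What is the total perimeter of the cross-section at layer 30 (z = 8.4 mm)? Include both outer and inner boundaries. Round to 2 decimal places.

60.05 mm

At z = 8.4 mm: the 23×7 cube contributes its full rectangle (perimeter 60.00 mm); the cone at (13, 12.5) (r1=11→r2=1) has section circumradius 5.750 here — a regular 32-gon (perimeter = 2·32·5.750·sin(180°/32) = 36.07 mm); the sphere at (10.5, 8) is absent (|z−center|=10.400 > r=4); After the difference (first − rest): starting from the 23×7 cube, the cone at (13, 12.5) partially overlaps it — only the 0.50 mm² overlap (of its 103.20 mm²) is removed, clipping the outline — boundary = 60.05 mm; the cube at (1, 11) (footprint 27×6) is included at this height (perimeter 66.00 mm); Subtracting the remaining from the first: starting from that combined region, the 27×6 cube at (1, 11) misses the remaining region (no effect) — boundary = 60.05 mm. Overall, the cross-section is a single solid region. Total boundary length (outer) = 60.05 mm.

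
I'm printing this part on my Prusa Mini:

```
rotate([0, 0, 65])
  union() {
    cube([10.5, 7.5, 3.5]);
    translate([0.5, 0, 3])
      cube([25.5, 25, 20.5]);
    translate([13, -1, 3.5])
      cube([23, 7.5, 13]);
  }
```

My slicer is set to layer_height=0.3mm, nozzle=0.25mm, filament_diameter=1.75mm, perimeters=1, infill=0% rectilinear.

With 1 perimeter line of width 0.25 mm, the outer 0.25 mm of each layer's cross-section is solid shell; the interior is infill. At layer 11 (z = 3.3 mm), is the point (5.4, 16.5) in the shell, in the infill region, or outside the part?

infill

At z = 3.3 mm: the cube (footprint 10.5×7.5) is included at this height; the cube at (0.5, 0) is present — its section is the full 25.5×25 rectangle; the cube at (13, -1) is absent (z outside [3.5, 16.5]); Merging all regions: the regions partially overlap (shared area 75.00 mm²), so overlapping operands fuse into one piece — 1 connected region; (rotated 65° about Z; rotation is an isometry so areas/perimeters/island counts are preserved). Overall, the cross-section is a single solid region. Undo the 65° rotation: the query point maps to (17.236, 2.079) in the un-rotated model frame. The nearest boundary edge runs (26.00, 0.00)→(10.50, 0.00); distance from the point to it = 2.08 mm. The point is inside the cross-section and 2.08 mm from the nearest boundary — more than the 0.25 mm shell width (1 × 0.25), so it's in the infill interior.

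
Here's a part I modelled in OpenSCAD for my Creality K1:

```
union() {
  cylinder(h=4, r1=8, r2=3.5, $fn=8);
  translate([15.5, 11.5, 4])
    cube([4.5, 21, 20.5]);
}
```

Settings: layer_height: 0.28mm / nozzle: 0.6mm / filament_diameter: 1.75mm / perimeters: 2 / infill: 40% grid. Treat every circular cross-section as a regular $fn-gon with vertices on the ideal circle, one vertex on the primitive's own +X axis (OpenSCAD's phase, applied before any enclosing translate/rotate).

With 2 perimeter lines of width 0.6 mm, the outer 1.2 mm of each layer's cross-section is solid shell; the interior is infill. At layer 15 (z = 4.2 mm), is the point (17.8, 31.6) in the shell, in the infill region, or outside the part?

shell

At z = 4.2 mm: the cone is not intersected at this z (z outside [0, 4]); the cube at (15.5, 11.5) (footprint 4.5×21) is included at this height; Combining (union): only the 4.5×21 cube at (15.5, 11.5) is present, so the union is just that shape — 1 connected region. Overall, the cross-section is a single solid region. The nearest boundary edge runs (20.00, 32.50)→(15.50, 32.50); distance from the point to it = 0.90 mm. The point is inside the cross-section, 0.90 mm from the nearest boundary — within the 1.2 mm shell band (2 × 0.6).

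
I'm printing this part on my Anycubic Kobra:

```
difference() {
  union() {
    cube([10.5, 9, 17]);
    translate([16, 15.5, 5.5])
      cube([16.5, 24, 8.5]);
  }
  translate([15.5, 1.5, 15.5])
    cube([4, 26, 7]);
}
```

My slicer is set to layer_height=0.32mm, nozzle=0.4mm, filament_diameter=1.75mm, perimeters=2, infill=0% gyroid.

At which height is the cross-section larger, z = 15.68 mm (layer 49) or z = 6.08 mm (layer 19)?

Layer 49 (z = 15.68): the cube (footprint 10.5×9) is included at this height (area 94.50 mm²); the cube at (16, 15.5) is absent (z outside [5.5, 14]); Combining (union): only the 10.5×9 cube is present, so the union is just that shape — area = 94.50 mm²; the cube at (15.5, 1.5) (footprint 4×26) is included at this height (area 104.00 mm²); After the difference (first − rest): starting from that combined region (94.50 mm²), the 4×26 cube at (15.5, 1.5) misses the remaining region (no effect) — area = 94.50 mm². So its area = 94.50 mm². Layer 19 (z = 6.08): the 10.5×9 cube contributes its full rectangle (area 94.50 mm²); the cube at (16, 15.5) (footprint 16.5×24) is included at this height (area 396.00 mm²); Taking the union: the 2 present regions are separate (no shared area or edge), so areas and boundary lengths simply add and each stays a separate island — area = 490.50 mm²; the cube at (15.5, 1.5) is not intersected at this z (z outside [15.5, 22.5]); Taking the first minus the rest: none of the subtracted shapes is present at this height, so that combined region is unchanged — area = 490.50 mm². So its area = 490.50 mm². Layer 19 is larger (490.50 vs 94.50 mm²).

layer 19 (z = 6.08 mm)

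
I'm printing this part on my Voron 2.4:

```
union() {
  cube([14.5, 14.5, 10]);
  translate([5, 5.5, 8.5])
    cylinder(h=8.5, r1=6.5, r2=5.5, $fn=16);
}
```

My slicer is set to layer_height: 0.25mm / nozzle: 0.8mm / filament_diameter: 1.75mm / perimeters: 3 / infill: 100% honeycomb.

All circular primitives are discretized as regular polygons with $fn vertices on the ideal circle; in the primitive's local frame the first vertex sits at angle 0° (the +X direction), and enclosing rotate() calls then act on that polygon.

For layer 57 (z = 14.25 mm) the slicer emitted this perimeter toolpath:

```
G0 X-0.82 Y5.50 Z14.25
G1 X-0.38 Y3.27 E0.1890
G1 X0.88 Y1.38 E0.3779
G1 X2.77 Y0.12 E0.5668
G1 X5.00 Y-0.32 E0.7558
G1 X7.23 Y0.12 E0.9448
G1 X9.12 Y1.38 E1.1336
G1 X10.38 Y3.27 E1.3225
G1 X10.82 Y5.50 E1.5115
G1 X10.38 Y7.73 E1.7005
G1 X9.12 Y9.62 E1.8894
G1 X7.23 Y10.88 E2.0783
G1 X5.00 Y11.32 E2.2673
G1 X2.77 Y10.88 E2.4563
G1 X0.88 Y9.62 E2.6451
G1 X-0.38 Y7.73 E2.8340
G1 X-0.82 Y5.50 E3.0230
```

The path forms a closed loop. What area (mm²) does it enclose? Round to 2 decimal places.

Apply the shoelace formula to the sequence of (X, Y) vertices; enclosed area = 103.83 mm².

103.83 mm²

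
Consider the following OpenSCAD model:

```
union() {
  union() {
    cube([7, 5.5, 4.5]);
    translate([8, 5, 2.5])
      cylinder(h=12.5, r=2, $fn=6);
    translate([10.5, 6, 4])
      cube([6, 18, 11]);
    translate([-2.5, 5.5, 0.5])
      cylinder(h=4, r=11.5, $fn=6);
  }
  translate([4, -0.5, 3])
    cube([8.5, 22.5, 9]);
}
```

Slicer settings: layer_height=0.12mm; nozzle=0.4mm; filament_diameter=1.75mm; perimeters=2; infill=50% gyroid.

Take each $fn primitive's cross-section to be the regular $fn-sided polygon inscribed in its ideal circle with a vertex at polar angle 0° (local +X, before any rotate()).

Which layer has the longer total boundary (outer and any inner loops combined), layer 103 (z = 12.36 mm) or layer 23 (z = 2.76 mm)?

Layer 103 (z = 12.36): the cube is not intersected at this z (z outside [0, 4.5]); the cylinder at (8, 5): section is a regular 6-gon, circumradius r=2 (perimeter = 2·6·2.000·sin(180°/6) = 12.00 mm); the cube at (10.5, 6) (footprint 6×18) is included at this height (perimeter 48.00 mm); the cylinder at (-2.5, 5.5) is absent (z outside [0.5, 4.5]); Combining (union): the 2 present regions are separate (no shared area or edge), so areas and boundary lengths simply add and each stays a separate island — boundary = 60.00 mm; the cube at (4, -0.5) is absent (z outside [3, 12]); Combining (union): only that combined region is present, so the union is just that shape — boundary = 60.00 mm. So its perimeter = 60.00 mm. Layer 23 (z = 2.76): the cube is present — its section is the full 7×5.5 rectangle (perimeter 25.00 mm); the r=2 cylinder at (8, 5) gives a regular 6-gon of circumradius 2 (constant along its height) (perimeter = 2·6·2.000·sin(180°/6) = 12.00 mm); the cube at (10.5, 6) is absent (z outside [4, 15]); the r=11.5 cylinder at (-2.5, 5.5) gives a regular 6-gon of circumradius 11.5 (constant along its height) (perimeter = 2·6·11.500·sin(180°/6) = 69.00 mm); Merging all regions: the regions partially overlap (shared area 44.09 mm²), so the edge portions inside another operand are dropped and the merged outline is re-measured after clipping — boundary = 71.86 mm; the cube at (4, -0.5) is absent (z outside [3, 12]); Merging all regions: only the result so far is present, so the union is just that shape — boundary = 71.86 mm. So its perimeter = 71.86 mm. Layer 23 is larger (71.86 vs 60.00 mm).

layer 23 (z = 2.76 mm)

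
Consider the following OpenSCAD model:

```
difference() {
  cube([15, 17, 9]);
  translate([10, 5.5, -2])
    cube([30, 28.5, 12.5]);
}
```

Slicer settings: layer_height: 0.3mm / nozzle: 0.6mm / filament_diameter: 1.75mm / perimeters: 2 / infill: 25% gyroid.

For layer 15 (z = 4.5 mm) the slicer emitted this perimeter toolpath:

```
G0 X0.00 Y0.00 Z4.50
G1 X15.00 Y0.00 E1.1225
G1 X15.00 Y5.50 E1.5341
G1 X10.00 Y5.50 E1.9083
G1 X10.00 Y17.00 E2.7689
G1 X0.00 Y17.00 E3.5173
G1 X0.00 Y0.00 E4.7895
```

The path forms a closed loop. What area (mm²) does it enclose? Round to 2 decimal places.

197.50 mm²

Apply the shoelace formula to the sequence of (X, Y) vertices; enclosed area = 197.50 mm².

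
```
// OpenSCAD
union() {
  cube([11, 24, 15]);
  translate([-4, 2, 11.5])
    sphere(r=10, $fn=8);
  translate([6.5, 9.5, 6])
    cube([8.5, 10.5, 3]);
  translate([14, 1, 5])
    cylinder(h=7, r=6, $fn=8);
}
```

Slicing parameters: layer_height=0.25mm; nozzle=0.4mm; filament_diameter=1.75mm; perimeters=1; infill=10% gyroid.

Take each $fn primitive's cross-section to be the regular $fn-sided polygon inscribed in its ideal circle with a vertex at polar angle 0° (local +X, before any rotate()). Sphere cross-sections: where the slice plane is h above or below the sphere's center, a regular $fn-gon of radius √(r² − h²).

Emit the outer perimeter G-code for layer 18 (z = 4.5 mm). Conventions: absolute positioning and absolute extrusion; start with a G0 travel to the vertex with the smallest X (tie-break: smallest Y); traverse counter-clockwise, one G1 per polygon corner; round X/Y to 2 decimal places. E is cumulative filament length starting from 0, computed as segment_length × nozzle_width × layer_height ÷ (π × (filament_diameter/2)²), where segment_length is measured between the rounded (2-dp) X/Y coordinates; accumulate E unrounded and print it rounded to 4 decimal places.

At z = 4.5 mm: the 11×24 cube contributes its full rectangle; the sphere at (-4, 2): section is a regular 8-gon, circumradius = √(r²−h²) = √(10²−7²) = 7.141; the cube at (6.5, 9.5) does not reach this height (z outside [6, 9]); the cylinder at (14, 1) is absent (z outside [5, 12]); Taking the union: the regions partially overlap (shared area 16.26 mm²), so overlapping operands fuse into one piece — 1 connected region. The outline is a single polygon with 11 vertices. Extrusion per mm of travel: 0.4 × 0.25 / (π × 0.875²) = 0.041575. Accumulating E over each segment gives final E = 3.9566.

G0 X-11.14 Y2.00 Z4.50
G1 X-9.05 Y-3.05 E0.2272
G1 X-4.00 Y-5.14 E0.4544
G1 X1.05 Y-3.05 E0.6817
G1 X2.31 Y0.00 E0.8189
G1 X11.00 Y0.00 E1.1802
G1 X11.00 Y24.00 E2.1780
G1 X0.00 Y24.00 E2.6353
G1 X0.00 Y7.48 E3.3221
G1 X-4.00 Y9.14 E3.5022
G1 X-9.05 Y7.05 E3.7294
G1 X-11.14 Y2.00 E3.9566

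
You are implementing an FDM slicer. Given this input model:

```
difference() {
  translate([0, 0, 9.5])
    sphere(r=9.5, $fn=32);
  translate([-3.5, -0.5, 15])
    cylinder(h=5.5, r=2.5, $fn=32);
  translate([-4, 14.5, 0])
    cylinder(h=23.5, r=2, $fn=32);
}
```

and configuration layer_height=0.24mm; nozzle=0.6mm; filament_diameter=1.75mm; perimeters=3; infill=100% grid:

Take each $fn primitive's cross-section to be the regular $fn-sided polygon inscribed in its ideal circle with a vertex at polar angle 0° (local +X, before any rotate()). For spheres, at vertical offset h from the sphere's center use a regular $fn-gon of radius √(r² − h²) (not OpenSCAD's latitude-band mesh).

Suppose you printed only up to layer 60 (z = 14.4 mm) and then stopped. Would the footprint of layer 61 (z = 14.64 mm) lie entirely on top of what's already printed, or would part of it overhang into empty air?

Compare the two slices. At z = 14.4: the sphere: section is a regular 32-gon, circumradius = √(r²−h²) = √(9.5²−4.9²) = 8.139 (area = (32/2)·8.139²·sin(360°/32) = 206.76 mm²); the cylinder at (-3.5, -0.5) is absent (z outside [15, 20.5]); the r=2 cylinder at (-4, 14.5) contributes a regular 32-gon of circumradius 2 (area = (32/2)·2.000²·sin(360°/32) = 12.49 mm²); After the difference (first − rest): starting from the r=9.5 sphere (206.76 mm²), the r=2 cylinder at (-4, 14.5) misses the remaining region (no effect) — area = 206.76 mm². At z = 14.64: the r=9.5 sphere contributes a regular 32-gon of circumradius √(9.5²−5.14²) = 7.989 (area = (32/2)·7.989²·sin(360°/32) = 199.24 mm²); the cylinder at (-3.5, -0.5) is not intersected at this z (z outside [15, 20.5]); the cylinder at (-4, 14.5): section is a regular 32-gon, circumradius r=2 (area = (32/2)·2.000²·sin(360°/32) = 12.49 mm²); After the difference (first − rest): starting from the r=9.5 sphere (199.24 mm²), the r=2 cylinder at (-4, 14.5) misses the remaining region (no effect) — area = 199.24 mm². Checking containment: the cross-section at z = 14.64 is a subset of the cross-section at z = 14.4.

entirely on top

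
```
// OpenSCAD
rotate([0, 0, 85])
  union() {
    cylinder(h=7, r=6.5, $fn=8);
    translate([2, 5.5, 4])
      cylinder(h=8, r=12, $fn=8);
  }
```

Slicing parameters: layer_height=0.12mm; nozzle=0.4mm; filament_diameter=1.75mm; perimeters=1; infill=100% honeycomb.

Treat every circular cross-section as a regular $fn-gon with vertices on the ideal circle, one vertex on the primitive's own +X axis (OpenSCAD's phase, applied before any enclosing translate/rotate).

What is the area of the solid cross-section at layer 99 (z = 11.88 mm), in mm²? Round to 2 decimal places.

At z = 11.88 mm: the cylinder is absent (z outside [0, 7]); the cylinder at (2, 5.5): section is a regular 8-gon, circumradius r=12 (area = (8/2)·12.000²·sin(360°/8) = 407.29 mm²); Merging all regions: only the r=12 cylinder at (2, 5.5) is present, so the union is just that shape — area = 407.29 mm²; (rotated 85° about Z; rotation is an isometry so areas/perimeters/island counts are preserved). Overall, the cross-section is a single solid region. Net area = 407.29 mm².

407.29 mm²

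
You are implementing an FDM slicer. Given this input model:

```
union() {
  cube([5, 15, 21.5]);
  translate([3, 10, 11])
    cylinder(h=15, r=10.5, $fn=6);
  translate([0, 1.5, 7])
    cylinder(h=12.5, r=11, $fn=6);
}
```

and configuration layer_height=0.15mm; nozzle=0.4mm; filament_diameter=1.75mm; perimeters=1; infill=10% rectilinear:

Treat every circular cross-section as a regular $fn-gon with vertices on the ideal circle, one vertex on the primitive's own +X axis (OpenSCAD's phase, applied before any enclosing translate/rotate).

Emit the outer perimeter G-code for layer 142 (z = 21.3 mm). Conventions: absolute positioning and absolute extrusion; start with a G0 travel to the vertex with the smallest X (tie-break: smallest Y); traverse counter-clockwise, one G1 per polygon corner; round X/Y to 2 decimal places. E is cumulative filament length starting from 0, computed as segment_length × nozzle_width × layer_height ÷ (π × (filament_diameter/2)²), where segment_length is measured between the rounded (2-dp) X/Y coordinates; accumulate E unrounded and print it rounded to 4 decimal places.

At z = 21.3 mm: the cube (footprint 5×15) is included at this height; the r=10.5 cylinder at (3, 10) gives a regular 6-gon of circumradius 10.5 (constant along its height); the cylinder at (0, 1.5) is absent (z outside [7, 19.5]); Combining (union): the regions partially overlap (shared area 70.47 mm²), so overlapping operands fuse into one piece — 1 connected region. The outline is a single polygon with 10 vertices. Extrusion per mm of travel: 0.4 × 0.15 / (π × 0.875²) = 0.024945. Accumulating E over each segment gives final E = 1.6167.

G0 X-7.50 Y10.00 Z21.30
G1 X-2.25 Y0.91 E0.2619
G1 X0.00 Y0.91 E0.3180
G1 X0.00 Y0.00 E0.3407
G1 X5.00 Y0.00 E0.4654
G1 X5.00 Y0.91 E0.4881
G1 X8.25 Y0.91 E0.5692
G1 X13.50 Y10.00 E0.8310
G1 X8.25 Y19.09 E1.0929
G1 X-2.25 Y19.09 E1.3548
G1 X-7.50 Y10.00 E1.6167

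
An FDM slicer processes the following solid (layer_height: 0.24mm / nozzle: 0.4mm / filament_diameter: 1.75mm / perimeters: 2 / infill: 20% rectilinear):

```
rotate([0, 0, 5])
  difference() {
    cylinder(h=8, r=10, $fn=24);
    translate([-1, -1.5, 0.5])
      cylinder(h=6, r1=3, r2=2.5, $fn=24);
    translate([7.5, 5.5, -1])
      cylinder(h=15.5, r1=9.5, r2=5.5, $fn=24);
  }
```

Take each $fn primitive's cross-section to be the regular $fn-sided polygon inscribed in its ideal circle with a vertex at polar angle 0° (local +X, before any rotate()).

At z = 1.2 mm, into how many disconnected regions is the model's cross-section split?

At z = 1.2 mm: the r=10 cylinder gives a regular 24-gon of circumradius 10 (constant along its height); the cone at (-1, -1.5) contributes a regular 24-gon of circumradius 2.942 (interpolated between r1=3 and r2=2.5 at t=0.117); the cone at (7.5, 5.5) contributes a regular 24-gon of circumradius 8.932 (interpolated between r1=9.5 and r2=5.5 at t=0.142); After the difference (first − rest): starting from the r=10 cylinder, the cone at (-1, -1.5) lies wholly inside it (removes its full 26.88 mm² and its 18.43 mm outline becomes a hole wall); the cone at (7.5, 5.5) partially overlaps it — only the 108.31 mm² overlap (of its 247.80 mm²) is removed, clipping the outline — 1 connected region; (rotated 5° about Z; rotation is an isometry so areas/perimeters/island counts are preserved). The result has 1 disconnected region.

1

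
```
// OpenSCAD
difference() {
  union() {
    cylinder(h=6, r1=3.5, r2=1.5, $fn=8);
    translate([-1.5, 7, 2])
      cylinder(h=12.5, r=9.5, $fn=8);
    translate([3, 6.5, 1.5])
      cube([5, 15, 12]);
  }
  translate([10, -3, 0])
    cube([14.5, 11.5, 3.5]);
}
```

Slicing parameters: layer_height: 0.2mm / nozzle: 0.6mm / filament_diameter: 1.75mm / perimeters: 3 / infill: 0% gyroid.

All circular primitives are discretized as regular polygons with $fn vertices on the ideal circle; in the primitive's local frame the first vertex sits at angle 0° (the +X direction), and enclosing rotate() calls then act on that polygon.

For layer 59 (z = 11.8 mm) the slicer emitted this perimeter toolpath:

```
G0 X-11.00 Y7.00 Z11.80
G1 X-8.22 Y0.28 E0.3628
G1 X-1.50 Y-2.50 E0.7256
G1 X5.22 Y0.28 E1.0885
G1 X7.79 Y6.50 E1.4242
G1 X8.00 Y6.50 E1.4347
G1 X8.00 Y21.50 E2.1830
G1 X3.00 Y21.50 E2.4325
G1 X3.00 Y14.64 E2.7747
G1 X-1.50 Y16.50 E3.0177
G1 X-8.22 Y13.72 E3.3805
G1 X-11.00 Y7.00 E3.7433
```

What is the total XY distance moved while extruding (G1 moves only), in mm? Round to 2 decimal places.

Sum the Euclidean lengths of each G1 segment: total = 75.03 mm.

75.03 mm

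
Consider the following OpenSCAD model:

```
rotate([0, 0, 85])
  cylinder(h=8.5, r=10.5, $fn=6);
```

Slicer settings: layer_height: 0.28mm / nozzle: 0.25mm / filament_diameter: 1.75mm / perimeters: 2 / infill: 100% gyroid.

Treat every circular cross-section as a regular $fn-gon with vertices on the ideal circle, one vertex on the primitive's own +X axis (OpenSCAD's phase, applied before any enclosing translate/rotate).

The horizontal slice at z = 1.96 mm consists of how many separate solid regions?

1

At z = 1.96 mm: the r=10.5 cylinder gives a regular 6-gon of circumradius 10.5 (constant along its height); (whole slice rotated 85° about Z — lengths, areas and connectivity unchanged). The result has 1 disconnected region.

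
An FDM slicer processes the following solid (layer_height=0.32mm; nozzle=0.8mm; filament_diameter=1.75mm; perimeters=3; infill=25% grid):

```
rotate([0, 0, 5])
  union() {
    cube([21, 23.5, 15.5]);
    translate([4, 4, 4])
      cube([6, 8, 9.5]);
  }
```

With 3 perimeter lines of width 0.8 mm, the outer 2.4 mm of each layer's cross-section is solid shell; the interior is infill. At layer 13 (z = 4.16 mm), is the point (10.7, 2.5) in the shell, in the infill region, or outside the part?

At z = 4.16 mm: the cube (footprint 21×23.5) is included at this height; the cube at (4, 4) (footprint 6×8) is included at this height; Merging all regions: the 6×8 cube at (4, 4) lies entirely inside the 21×23.5 cube, so the union is just the 21×23.5 cube — 1 connected region; (whole slice rotated 5° about Z — lengths, areas and connectivity unchanged). Overall, the cross-section is a single solid region. Undo the 5° rotation: the query point maps to (10.877, 1.558) in the un-rotated model frame. The nearest boundary edge runs (21.00, 0.00)→(0.00, 0.00); distance from the point to it = 1.56 mm. The point is inside the cross-section, 1.56 mm from the nearest boundary — within the 2.4 mm shell band (3 × 0.8).

shell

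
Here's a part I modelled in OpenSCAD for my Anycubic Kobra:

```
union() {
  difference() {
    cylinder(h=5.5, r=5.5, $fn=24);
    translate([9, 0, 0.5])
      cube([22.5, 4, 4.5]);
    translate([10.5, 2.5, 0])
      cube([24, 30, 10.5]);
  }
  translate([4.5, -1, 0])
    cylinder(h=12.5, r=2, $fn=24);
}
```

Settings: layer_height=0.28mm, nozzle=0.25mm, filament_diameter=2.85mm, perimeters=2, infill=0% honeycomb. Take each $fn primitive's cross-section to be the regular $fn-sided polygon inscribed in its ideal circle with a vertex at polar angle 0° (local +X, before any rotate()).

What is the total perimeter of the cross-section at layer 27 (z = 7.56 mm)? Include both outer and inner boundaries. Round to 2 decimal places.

12.53 mm

At z = 7.56 mm: the cylinder is not intersected at this z (z outside [0, 5.5]); the cube at (9, 0) does not reach this height (z outside [0.5, 5]); the cube at (10.5, 2.5) is present — its section is the full 24×30 rectangle (perimeter 108.00 mm); Subtracting the remaining from the first: the first operand is absent here, so nothing remains; the r=2 cylinder at (4.5, -1) gives a regular 24-gon of circumradius 2 (constant along its height) (perimeter = 2·24·2.000·sin(180°/24) = 12.53 mm); Combining (union): only the r=2 cylinder at (4.5, -1) is present, so the union is just that shape — boundary = 12.53 mm. Overall, the cross-section is a single solid region. Total boundary length (outer) = 12.53 mm.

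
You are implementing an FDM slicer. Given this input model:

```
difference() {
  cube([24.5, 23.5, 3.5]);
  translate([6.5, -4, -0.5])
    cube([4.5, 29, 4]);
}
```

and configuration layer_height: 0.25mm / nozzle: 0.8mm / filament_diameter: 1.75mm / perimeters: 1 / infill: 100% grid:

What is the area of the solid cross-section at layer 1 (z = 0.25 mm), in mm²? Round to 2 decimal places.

At z = 0.25 mm: the cube (footprint 24.5×23.5) is included at this height (area 575.75 mm²); the cube at (6.5, -4) is present — its section is the full 4.5×29 rectangle (area 130.50 mm²); After the difference (first − rest): starting from the 24.5×23.5 cube (575.75 mm²), the 4.5×29 cube at (6.5, -4) partially overlaps it — only the 105.75 mm² overlap (of its 130.50 mm²) is removed, clipping the outline — area = 470.00 mm². Overall, the cross-section has 2 separate islands. Net area = 470.00 mm².

470.00 mm²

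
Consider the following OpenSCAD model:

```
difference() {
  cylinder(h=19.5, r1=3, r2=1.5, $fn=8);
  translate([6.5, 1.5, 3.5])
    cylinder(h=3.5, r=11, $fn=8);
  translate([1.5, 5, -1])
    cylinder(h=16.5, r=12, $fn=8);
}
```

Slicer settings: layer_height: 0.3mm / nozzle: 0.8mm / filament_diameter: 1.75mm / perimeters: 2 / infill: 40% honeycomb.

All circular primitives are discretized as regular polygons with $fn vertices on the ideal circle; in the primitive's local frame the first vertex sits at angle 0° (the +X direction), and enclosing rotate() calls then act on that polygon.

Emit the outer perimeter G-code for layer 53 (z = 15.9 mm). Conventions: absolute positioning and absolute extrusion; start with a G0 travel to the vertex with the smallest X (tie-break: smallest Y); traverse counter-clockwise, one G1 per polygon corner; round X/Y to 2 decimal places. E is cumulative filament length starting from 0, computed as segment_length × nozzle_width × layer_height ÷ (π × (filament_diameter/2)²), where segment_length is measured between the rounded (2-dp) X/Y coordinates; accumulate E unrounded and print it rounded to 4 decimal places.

At z = 15.9 mm: the cone (r1=3→r2=1.5) has section circumradius 1.777 here — a regular 8-gon; the cylinder at (6.5, 1.5) is not intersected at this z (z outside [3.5, 7]); the cylinder at (1.5, 5) is not intersected at this z (z outside [-1, 15.5]); Taking the first minus the rest: none of the subtracted shapes is present at this height, so the cone is unchanged — 1 connected region. The outline is a single polygon with 8 vertices. Extrusion per mm of travel: 0.8 × 0.3 / (π × 0.875²) = 0.099780. Accumulating E over each segment gives final E = 1.0881.

G0 X-1.78 Y0.00 Z15.90
G1 X-1.26 Y-1.26 E0.1360
G1 X0.00 Y-1.78 E0.2720
G1 X1.26 Y-1.26 E0.4080
G1 X1.78 Y0.00 E0.5440
G1 X1.26 Y1.26 E0.6800
G1 X0.00 Y1.78 E0.8161
G1 X-1.26 Y1.26 E0.9521
G1 X-1.78 Y0.00 E1.0881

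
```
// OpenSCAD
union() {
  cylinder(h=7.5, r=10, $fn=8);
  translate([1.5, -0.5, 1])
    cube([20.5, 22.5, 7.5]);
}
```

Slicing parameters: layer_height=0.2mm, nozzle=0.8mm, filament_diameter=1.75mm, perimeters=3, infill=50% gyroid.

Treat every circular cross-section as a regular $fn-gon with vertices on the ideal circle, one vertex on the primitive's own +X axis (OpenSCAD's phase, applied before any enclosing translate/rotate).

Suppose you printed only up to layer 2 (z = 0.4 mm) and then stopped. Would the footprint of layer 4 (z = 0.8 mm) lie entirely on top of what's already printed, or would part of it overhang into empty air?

entirely on top

Compare the two slices. At z = 0.4: the r=10 cylinder gives a regular 8-gon of circumradius 10 (constant along its height) (area = (8/2)·10.000²·sin(360°/8) = 282.84 mm²); the cube at (1.5, -0.5) is not intersected at this z (z outside [1, 8.5]); Combining (union): only the r=10 cylinder is present, so the union is just that shape — area = 282.84 mm². At z = 0.8: the r=10 cylinder gives a regular 8-gon of circumradius 10 (constant along its height) (area = (8/2)·10.000²·sin(360°/8) = 282.84 mm²); the cube at (1.5, -0.5) is absent (z outside [1, 8.5]); Combining (union): only the r=10 cylinder is present, so the union is just that shape — area = 282.84 mm². Checking containment: the cross-section at z = 0.8 is a subset of the cross-section at z = 0.4.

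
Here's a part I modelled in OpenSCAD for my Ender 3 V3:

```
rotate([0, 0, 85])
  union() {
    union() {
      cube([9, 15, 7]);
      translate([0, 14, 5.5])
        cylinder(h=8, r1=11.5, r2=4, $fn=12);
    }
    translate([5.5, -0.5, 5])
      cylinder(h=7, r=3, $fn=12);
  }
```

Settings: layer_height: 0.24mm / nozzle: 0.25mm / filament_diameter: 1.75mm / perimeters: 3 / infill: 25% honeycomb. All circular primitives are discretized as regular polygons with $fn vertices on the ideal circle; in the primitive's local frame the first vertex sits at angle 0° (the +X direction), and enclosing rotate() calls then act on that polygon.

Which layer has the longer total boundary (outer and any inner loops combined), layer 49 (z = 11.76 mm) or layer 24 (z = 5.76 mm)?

Layer 49 (z = 11.76): the cube is not intersected at this z (z outside [0, 7]); the cone at (0, 14): at t=0.782 of its height the radius interpolates to r₁+(r₂−r₁)t = 5.631, giving a regular 12-gon of that circumradius (perimeter = 2·12·5.631·sin(180°/12) = 34.98 mm); Merging all regions: only the cone at (0, 14) is present, so the union is just that shape — boundary = 34.98 mm; the r=3 cylinder at (5.5, -0.5) contributes a regular 12-gon of circumradius 3 (perimeter = 2·12·3.000·sin(180°/12) = 18.63 mm); Merging all regions: the 2 present regions are separate (no shared area or edge), so areas and boundary lengths simply add and each stays a separate island — boundary = 53.61 mm; (rotated 85° about Z; rotation is an isometry so areas/perimeters/island counts are preserved). So its perimeter = 53.61 mm. Layer 24 (z = 5.76): the cube (footprint 9×15) is included at this height (perimeter 48.00 mm); the cone at (0, 14) (r1=11.5→r2=4) has section circumradius 11.256 here — a regular 12-gon (perimeter = 2·12·11.256·sin(180°/12) = 69.92 mm); Combining (union): the regions partially overlap (shared area 95.29 mm²), so the edge portions inside another operand are dropped and the merged outline is re-measured after clipping — boundary = 78.69 mm; the r=3 cylinder at (5.5, -0.5) contributes a regular 12-gon of circumradius 3 (perimeter = 2·12·3.000·sin(180°/12) = 18.63 mm); Taking the union: the regions partially overlap (shared area 10.57 mm²), so the edge portions inside another operand are dropped and the merged outline is re-measured after clipping — boundary = 83.31 mm; (rotated 85° about Z; rotation is an isometry so areas/perimeters/island counts are preserved). So its perimeter = 83.31 mm. Layer 24 is larger (83.31 vs 53.61 mm).

layer 24 (z = 5.76 mm)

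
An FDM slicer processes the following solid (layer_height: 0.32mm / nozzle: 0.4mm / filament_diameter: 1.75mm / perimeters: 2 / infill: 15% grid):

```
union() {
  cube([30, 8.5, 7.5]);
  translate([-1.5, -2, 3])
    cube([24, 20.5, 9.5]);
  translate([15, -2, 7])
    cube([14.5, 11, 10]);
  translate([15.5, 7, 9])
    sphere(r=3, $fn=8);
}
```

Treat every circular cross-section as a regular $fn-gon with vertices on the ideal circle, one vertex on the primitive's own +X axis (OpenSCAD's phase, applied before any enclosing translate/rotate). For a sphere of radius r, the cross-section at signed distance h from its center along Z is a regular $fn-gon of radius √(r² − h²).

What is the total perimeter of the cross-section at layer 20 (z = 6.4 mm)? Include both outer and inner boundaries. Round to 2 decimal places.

At z = 6.4 mm: the cube is present — its section is the full 30×8.5 rectangle (perimeter 77.00 mm); the cube at (-1.5, -2) is present — its section is the full 24×20.5 rectangle (perimeter 89.00 mm); the cube at (15, -2) is not intersected at this z (z outside [7, 17]); the r=3 sphere at (15.5, 7) contributes a regular 8-gon of circumradius √(3²−2.6²) = 1.497 (perimeter = 2·8·1.497·sin(180°/8) = 9.16 mm); Merging all regions: the regions partially overlap (shared area 197.59 mm²), so the edge portions inside another operand are dropped and the merged outline is re-measured after clipping — boundary = 104.00 mm. Overall, the cross-section is a single solid region. Total boundary length (outer) = 104.00 mm.

104.00 mm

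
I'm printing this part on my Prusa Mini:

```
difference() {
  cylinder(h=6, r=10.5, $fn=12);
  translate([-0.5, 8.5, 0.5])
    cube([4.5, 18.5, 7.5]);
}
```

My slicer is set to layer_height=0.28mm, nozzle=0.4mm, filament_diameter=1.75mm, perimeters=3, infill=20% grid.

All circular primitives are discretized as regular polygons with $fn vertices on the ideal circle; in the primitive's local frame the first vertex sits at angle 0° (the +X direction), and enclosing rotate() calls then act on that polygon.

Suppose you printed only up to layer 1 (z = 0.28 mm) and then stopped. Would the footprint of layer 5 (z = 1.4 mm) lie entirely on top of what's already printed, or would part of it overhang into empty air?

Compare the two slices. At z = 0.28: the cylinder: section is a regular 12-gon, circumradius r=10.5 (area = (12/2)·10.500²·sin(360°/12) = 330.75 mm²); the cube at (-0.5, 8.5) is absent (z outside [0.5, 8]); Taking the first minus the rest: none of the subtracted shapes is present at this height, so the r=10.5 cylinder is unchanged — area = 330.75 mm². At z = 1.4: the cylinder: section is a regular 12-gon, circumradius r=10.5 (area = (12/2)·10.500²·sin(360°/12) = 330.75 mm²); the 4.5×18.5 cube at (-0.5, 8.5) contributes its full rectangle (area 83.25 mm²); Taking the first minus the rest: starting from the r=10.5 cylinder (330.75 mm²), the 4.5×18.5 cube at (-0.5, 8.5) partially overlaps it — only the 6.82 mm² overlap (of its 83.25 mm²) is removed, clipping the outline — area = 323.93 mm². Checking containment: the cross-section at z = 1.4 is a subset of the cross-section at z = 0.28.

entirely on top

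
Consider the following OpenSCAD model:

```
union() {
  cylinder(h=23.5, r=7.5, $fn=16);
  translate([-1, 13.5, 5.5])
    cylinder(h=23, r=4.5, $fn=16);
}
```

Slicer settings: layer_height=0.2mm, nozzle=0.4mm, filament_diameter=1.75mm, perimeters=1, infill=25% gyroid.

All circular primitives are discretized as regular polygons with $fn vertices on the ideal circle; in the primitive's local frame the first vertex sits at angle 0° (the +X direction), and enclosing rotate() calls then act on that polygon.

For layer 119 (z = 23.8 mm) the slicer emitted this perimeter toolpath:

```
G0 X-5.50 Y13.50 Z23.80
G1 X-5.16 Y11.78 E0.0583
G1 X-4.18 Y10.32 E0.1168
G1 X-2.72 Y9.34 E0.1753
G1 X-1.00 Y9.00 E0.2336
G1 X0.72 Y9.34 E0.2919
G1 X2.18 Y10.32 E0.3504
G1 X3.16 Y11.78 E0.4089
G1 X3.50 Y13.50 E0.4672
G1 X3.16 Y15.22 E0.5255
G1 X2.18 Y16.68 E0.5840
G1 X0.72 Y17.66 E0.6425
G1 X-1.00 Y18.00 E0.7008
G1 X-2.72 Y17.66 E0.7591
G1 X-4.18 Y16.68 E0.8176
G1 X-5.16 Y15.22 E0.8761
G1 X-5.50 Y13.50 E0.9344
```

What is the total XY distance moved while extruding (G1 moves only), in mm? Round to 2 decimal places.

Sum the Euclidean lengths of each G1 segment: total = 28.09 mm.

28.09 mm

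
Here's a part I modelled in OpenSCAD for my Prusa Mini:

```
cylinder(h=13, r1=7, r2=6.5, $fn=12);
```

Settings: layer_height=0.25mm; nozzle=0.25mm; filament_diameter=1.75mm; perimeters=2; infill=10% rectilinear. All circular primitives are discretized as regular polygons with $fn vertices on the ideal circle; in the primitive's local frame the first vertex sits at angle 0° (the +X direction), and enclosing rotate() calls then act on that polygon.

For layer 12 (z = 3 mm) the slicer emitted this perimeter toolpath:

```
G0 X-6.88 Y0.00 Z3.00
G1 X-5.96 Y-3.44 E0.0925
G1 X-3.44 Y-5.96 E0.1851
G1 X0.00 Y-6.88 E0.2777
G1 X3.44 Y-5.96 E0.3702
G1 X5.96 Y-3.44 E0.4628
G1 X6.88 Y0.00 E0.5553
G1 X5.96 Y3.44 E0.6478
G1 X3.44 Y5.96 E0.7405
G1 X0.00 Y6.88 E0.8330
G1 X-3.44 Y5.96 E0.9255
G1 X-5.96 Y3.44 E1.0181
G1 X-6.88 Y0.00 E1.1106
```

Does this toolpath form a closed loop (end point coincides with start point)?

yes

Start point (G0): (-6.88, 0.00). End point (last G1): the path returns to the start — closed.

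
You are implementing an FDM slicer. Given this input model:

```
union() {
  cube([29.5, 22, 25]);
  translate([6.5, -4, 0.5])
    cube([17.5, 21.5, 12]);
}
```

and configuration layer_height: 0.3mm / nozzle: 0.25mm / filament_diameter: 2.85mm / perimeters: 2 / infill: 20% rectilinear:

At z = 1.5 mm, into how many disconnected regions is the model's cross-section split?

At z = 1.5 mm: the 29.5×22 cube contributes its full rectangle; the cube at (6.5, -4) (footprint 17.5×21.5) is included at this height; Taking the union: the regions partially overlap (shared area 306.25 mm²), so overlapping operands fuse into one piece — 1 connected region. The result has 1 disconnected region.

1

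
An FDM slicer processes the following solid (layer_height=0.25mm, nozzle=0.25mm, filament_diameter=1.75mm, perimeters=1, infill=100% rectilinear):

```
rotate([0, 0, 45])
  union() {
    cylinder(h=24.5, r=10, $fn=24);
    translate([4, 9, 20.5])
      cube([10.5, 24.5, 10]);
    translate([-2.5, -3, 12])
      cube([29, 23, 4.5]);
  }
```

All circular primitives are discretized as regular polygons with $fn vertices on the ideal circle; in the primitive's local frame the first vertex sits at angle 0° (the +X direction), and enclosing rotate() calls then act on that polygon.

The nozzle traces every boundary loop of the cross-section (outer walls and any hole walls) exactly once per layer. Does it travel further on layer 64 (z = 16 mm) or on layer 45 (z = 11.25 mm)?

Layer 64 (z = 16): the r=10 cylinder gives a regular 24-gon of circumradius 10 (constant along its height) (perimeter = 2·24·10.000·sin(180°/24) = 62.65 mm); the cube at (4, 9) is absent (z outside [20.5, 30.5]); the cube at (-2.5, -3) (footprint 29×23) is included at this height (perimeter 104.00 mm); Combining (union): the regions partially overlap (shared area 139.12 mm²), so the edge portions inside another operand are dropped and the merged outline is re-measured after clipping — boundary = 120.75 mm; (whole slice rotated 45° about Z — lengths, areas and connectivity unchanged). So its perimeter = 120.75 mm. Layer 45 (z = 11.25): the cylinder: section is a regular 24-gon, circumradius r=10 (perimeter = 2·24·10.000·sin(180°/24) = 62.65 mm); the cube at (4, 9) is not intersected at this z (z outside [20.5, 30.5]); the cube at (-2.5, -3) does not reach this height (z outside [12, 16.5]); Merging all regions: only the r=10 cylinder is present, so the union is just that shape — boundary = 62.65 mm; (rotated 45° about Z; rotation is an isometry so areas/perimeters/island counts are preserved). So its perimeter = 62.65 mm. Layer 64 is larger (120.75 vs 62.65 mm).

layer 64 (z = 16 mm)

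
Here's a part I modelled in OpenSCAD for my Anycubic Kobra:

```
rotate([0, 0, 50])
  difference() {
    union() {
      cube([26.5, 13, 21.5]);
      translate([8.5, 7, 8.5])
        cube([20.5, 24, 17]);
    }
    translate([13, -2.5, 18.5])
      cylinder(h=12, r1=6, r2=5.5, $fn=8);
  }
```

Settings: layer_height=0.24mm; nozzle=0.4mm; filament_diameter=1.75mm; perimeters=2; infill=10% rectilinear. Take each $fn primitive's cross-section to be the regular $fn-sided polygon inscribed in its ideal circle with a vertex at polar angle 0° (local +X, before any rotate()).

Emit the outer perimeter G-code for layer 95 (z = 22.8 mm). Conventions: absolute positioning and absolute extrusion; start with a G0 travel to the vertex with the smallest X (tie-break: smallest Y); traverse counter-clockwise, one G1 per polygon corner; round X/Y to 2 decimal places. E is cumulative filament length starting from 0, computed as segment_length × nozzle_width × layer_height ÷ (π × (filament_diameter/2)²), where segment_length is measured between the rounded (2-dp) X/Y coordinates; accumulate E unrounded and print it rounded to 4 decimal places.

At z = 22.8 mm: the cube is absent (z outside [0, 21.5]); the cube at (8.5, 7) is present — its section is the full 20.5×24 rectangle; Merging all regions: only the 20.5×24 cube at (8.5, 7) is present, so the union is just that shape — 1 connected region; the cone at (13, -2.5) contributes a regular 8-gon of circumradius 5.821 (interpolated between r1=6 and r2=5.5 at t=0.358); Taking the first minus the rest: starting from the result so far, the cone at (13, -2.5) misses the remaining region (no effect) — 1 connected region; (rotated 50° about Z; rotation is an isometry so areas/perimeters/island counts are preserved). The outline is a single polygon with 4 vertices. Extrusion per mm of travel: 0.4 × 0.24 / (π × 0.875²) = 0.039912. Accumulating E over each segment gives final E = 3.5520.

G0 X-18.28 Y26.44 Z22.80
G1 X0.10 Y11.01 E0.9578
G1 X13.28 Y26.71 E1.7760
G1 X-5.11 Y42.14 E2.7341
G1 X-18.28 Y26.44 E3.5520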